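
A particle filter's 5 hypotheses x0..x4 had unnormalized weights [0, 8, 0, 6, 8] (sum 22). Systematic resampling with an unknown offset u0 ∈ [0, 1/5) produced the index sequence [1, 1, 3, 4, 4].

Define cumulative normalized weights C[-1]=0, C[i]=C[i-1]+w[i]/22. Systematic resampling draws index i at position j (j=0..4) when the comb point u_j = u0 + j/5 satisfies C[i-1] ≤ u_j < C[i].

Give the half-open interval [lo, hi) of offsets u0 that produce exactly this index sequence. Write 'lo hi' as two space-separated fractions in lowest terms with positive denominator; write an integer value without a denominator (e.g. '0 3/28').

2/55 9/55

C = [0, 4/11, 4/11, 7/11, 1]
j=0 picked index 1: u0 ∈ [0, 4/11)
j=1 picked index 1: u0 ∈ [-1/5, 9/55)
j=2 picked index 3: u0 ∈ [-2/55, 13/55)
j=3 picked index 4: u0 ∈ [2/55, 2/5)
j=4 picked index 4: u0 ∈ [-9/55, 1/5)
intersection: [2/55, 9/55)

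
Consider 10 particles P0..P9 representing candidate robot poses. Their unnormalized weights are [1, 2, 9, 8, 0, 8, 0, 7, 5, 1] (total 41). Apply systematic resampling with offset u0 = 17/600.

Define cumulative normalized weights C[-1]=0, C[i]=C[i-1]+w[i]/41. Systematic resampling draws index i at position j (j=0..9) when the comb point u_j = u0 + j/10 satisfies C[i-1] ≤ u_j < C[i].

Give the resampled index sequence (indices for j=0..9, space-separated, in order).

1 2 2 3 3 5 5 7 7 8

C = [1/41, 3/41, 12/41, 20/41, 20/41, 28/41, 28/41, 35/41, 40/41, 1]
j=0: u_0=17/600 ∈ [1/41, 3/41) → index 1
j=1: u_1=77/600 ∈ [3/41, 12/41) → index 2
j=2: u_2=137/600 ∈ [3/41, 12/41) → index 2
j=3: u_3=197/600 ∈ [12/41, 20/41) → index 3
j=4: u_4=257/600 ∈ [12/41, 20/41) → index 3
j=5: u_5=317/600 ∈ [20/41, 28/41) → index 5
j=6: u_6=377/600 ∈ [20/41, 28/41) → index 5
j=7: u_7=437/600 ∈ [28/41, 35/41) → index 7
j=8: u_8=497/600 ∈ [28/41, 35/41) → index 7
j=9: u_9=557/600 ∈ [35/41, 40/41) → index 8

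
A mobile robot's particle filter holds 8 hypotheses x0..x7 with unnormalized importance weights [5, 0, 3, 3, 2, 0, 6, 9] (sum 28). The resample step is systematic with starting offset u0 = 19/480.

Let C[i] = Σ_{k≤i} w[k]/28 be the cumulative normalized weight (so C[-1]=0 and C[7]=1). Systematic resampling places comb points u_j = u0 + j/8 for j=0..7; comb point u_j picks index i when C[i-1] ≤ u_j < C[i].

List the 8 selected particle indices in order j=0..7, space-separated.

C = [5/28, 5/28, 2/7, 11/28, 13/28, 13/28, 19/28, 1]
j=0: u_0=19/480 ∈ [0, 5/28) → index 0
j=1: u_1=79/480 ∈ [0, 5/28) → index 0
j=2: u_2=139/480 ∈ [2/7, 11/28) → index 3
j=3: u_3=199/480 ∈ [11/28, 13/28) → index 4
j=4: u_4=259/480 ∈ [13/28, 19/28) → index 6
j=5: u_5=319/480 ∈ [13/28, 19/28) → index 6
j=6: u_6=379/480 ∈ [19/28, 1) → index 7
j=7: u_7=439/480 ∈ [19/28, 1) → index 7

0 0 3 4 6 6 7 7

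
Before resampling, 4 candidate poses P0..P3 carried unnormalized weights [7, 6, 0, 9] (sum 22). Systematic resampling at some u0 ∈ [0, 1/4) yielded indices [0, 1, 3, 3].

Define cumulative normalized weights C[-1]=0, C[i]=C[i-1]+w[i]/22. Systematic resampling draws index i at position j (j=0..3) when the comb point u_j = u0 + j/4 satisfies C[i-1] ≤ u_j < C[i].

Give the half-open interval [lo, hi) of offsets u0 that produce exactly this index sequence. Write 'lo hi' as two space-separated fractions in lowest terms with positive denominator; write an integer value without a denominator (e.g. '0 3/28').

1/11 1/4

C = [7/22, 13/22, 13/22, 1]
j=0 picked index 0: u0 ∈ [0, 7/22)
j=1 picked index 1: u0 ∈ [3/44, 15/44)
j=2 picked index 3: u0 ∈ [1/11, 1/2)
j=3 picked index 3: u0 ∈ [-7/44, 1/4)
intersection: [1/11, 1/4)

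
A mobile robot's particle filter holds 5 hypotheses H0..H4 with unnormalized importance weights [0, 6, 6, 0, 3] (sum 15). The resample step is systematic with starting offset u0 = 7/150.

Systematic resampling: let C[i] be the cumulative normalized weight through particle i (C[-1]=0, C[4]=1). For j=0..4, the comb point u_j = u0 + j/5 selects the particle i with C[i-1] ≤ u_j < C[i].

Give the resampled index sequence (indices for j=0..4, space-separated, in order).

C = [0, 2/5, 4/5, 4/5, 1]
j=0: u_0=7/150 ∈ [0, 2/5) → index 1
j=1: u_1=37/150 ∈ [0, 2/5) → index 1
j=2: u_2=67/150 ∈ [2/5, 4/5) → index 2
j=3: u_3=97/150 ∈ [2/5, 4/5) → index 2
j=4: u_4=127/150 ∈ [4/5, 1) → index 4

1 1 2 2 4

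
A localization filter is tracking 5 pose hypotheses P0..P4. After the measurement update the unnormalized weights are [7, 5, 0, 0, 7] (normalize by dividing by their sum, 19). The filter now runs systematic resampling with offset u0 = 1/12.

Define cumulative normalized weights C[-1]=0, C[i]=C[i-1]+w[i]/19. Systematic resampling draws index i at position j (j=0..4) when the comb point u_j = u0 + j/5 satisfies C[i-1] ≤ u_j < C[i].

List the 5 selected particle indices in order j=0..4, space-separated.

C = [7/19, 12/19, 12/19, 12/19, 1]
j=0: u_0=1/12 ∈ [0, 7/19) → index 0
j=1: u_1=17/60 ∈ [0, 7/19) → index 0
j=2: u_2=29/60 ∈ [7/19, 12/19) → index 1
j=3: u_3=41/60 ∈ [12/19, 1) → index 4
j=4: u_4=53/60 ∈ [12/19, 1) → index 4

0 0 1 4 4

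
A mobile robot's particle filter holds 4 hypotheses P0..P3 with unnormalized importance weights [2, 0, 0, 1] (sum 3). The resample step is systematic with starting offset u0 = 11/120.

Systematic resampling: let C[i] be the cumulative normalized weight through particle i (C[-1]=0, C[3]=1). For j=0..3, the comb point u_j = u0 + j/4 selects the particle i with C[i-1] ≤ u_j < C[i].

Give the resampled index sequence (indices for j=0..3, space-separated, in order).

0 0 0 3

C = [2/3, 2/3, 2/3, 1]
j=0: u_0=11/120 ∈ [0, 2/3) → index 0
j=1: u_1=41/120 ∈ [0, 2/3) → index 0
j=2: u_2=71/120 ∈ [0, 2/3) → index 0
j=3: u_3=101/120 ∈ [2/3, 1) → index 3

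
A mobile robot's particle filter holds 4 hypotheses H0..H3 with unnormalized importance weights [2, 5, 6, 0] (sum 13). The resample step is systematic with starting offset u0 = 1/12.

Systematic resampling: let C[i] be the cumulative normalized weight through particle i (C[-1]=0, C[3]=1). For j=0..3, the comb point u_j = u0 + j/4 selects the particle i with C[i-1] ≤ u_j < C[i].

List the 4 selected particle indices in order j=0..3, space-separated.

C = [2/13, 7/13, 1, 1]
j=0: u_0=1/12 ∈ [0, 2/13) → index 0
j=1: u_1=1/3 ∈ [2/13, 7/13) → index 1
j=2: u_2=7/12 ∈ [7/13, 1) → index 2
j=3: u_3=5/6 ∈ [7/13, 1) → index 2

0 1 2 2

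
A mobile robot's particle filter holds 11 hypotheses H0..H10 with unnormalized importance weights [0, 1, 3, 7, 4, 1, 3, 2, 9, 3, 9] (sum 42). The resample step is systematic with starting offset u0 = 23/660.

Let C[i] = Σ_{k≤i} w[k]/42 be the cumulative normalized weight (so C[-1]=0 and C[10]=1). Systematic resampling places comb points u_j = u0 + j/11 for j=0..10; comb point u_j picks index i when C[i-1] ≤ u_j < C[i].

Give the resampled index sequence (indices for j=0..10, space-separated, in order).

C = [0, 1/42, 2/21, 11/42, 5/14, 8/21, 19/42, 1/2, 5/7, 11/14, 1]
j=0: u_0=23/660 ∈ [1/42, 2/21) → index 2
j=1: u_1=83/660 ∈ [2/21, 11/42) → index 3
j=2: u_2=13/60 ∈ [2/21, 11/42) → index 3
j=3: u_3=203/660 ∈ [11/42, 5/14) → index 4
j=4: u_4=263/660 ∈ [8/21, 19/42) → index 6
j=5: u_5=323/660 ∈ [19/42, 1/2) → index 7
j=6: u_6=383/660 ∈ [1/2, 5/7) → index 8
j=7: u_7=443/660 ∈ [1/2, 5/7) → index 8
j=8: u_8=503/660 ∈ [5/7, 11/14) → index 9
j=9: u_9=563/660 ∈ [11/14, 1) → index 10
j=10: u_10=623/660 ∈ [11/14, 1) → index 10

2 3 3 4 6 7 8 8 9 10 10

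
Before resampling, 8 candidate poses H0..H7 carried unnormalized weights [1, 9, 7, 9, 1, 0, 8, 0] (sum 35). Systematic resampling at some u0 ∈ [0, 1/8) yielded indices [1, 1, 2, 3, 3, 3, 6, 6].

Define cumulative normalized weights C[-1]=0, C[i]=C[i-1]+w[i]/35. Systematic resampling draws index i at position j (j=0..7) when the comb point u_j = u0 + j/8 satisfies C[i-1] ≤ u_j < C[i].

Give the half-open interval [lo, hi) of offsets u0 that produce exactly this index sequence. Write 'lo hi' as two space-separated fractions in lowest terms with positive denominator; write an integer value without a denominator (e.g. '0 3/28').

C = [1/35, 2/7, 17/35, 26/35, 27/35, 27/35, 1, 1]
j=0 picked index 1: u0 ∈ [1/35, 2/7)
j=1 picked index 1: u0 ∈ [-27/280, 9/56)
j=2 picked index 2: u0 ∈ [1/28, 33/140)
j=3 picked index 3: u0 ∈ [31/280, 103/280)
j=4 picked index 3: u0 ∈ [-1/70, 17/70)
j=5 picked index 3: u0 ∈ [-39/280, 33/280)
j=6 picked index 6: u0 ∈ [3/140, 1/4)
j=7 picked index 6: u0 ∈ [-29/280, 1/8)
intersection: [31/280, 33/280)

31/280 33/280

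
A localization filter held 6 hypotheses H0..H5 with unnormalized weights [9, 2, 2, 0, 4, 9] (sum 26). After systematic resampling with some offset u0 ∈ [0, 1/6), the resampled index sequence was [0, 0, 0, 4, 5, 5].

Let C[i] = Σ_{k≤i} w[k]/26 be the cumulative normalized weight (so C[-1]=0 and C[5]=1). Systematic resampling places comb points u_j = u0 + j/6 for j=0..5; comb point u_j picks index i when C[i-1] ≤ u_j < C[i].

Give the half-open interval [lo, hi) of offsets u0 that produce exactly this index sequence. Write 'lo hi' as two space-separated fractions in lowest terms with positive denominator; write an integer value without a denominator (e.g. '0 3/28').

0 1/78

C = [9/26, 11/26, 1/2, 1/2, 17/26, 1]
j=0 picked index 0: u0 ∈ [0, 9/26)
j=1 picked index 0: u0 ∈ [-1/6, 7/39)
j=2 picked index 0: u0 ∈ [-1/3, 1/78)
j=3 picked index 4: u0 ∈ [0, 2/13)
j=4 picked index 5: u0 ∈ [-1/78, 1/3)
j=5 picked index 5: u0 ∈ [-7/39, 1/6)
intersection: [0, 1/78)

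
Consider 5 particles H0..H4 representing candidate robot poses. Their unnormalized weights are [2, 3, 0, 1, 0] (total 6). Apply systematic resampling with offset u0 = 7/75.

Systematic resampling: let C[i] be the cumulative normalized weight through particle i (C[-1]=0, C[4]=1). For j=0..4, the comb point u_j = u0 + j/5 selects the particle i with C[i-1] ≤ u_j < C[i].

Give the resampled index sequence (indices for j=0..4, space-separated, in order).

0 0 1 1 3

C = [1/3, 5/6, 5/6, 1, 1]
j=0: u_0=7/75 ∈ [0, 1/3) → index 0
j=1: u_1=22/75 ∈ [0, 1/3) → index 0
j=2: u_2=37/75 ∈ [1/3, 5/6) → index 1
j=3: u_3=52/75 ∈ [1/3, 5/6) → index 1
j=4: u_4=67/75 ∈ [5/6, 1) → index 3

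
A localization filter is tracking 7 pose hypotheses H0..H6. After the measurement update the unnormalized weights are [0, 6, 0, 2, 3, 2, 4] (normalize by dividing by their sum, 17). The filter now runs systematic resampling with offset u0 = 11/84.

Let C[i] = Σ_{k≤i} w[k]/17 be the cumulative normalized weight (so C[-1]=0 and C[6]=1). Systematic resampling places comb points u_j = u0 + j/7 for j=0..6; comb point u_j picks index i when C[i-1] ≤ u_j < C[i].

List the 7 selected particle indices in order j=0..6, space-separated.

1 1 3 4 5 6 6

C = [0, 6/17, 6/17, 8/17, 11/17, 13/17, 1]
j=0: u_0=11/84 ∈ [0, 6/17) → index 1
j=1: u_1=23/84 ∈ [0, 6/17) → index 1
j=2: u_2=5/12 ∈ [6/17, 8/17) → index 3
j=3: u_3=47/84 ∈ [8/17, 11/17) → index 4
j=4: u_4=59/84 ∈ [11/17, 13/17) → index 5
j=5: u_5=71/84 ∈ [13/17, 1) → index 6
j=6: u_6=83/84 ∈ [13/17, 1) → index 6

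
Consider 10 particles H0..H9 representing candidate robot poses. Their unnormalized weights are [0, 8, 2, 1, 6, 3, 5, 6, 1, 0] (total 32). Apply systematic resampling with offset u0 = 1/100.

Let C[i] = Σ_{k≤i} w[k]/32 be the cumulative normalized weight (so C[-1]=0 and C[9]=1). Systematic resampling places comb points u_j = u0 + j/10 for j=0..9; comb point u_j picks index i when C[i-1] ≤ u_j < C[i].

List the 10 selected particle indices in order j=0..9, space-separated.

1 1 1 2 4 4 5 6 7 7

C = [0, 1/4, 5/16, 11/32, 17/32, 5/8, 25/32, 31/32, 1, 1]
j=0: u_0=1/100 ∈ [0, 1/4) → index 1
j=1: u_1=11/100 ∈ [0, 1/4) → index 1
j=2: u_2=21/100 ∈ [0, 1/4) → index 1
j=3: u_3=31/100 ∈ [1/4, 5/16) → index 2
j=4: u_4=41/100 ∈ [11/32, 17/32) → index 4
j=5: u_5=51/100 ∈ [11/32, 17/32) → index 4
j=6: u_6=61/100 ∈ [17/32, 5/8) → index 5
j=7: u_7=71/100 ∈ [5/8, 25/32) → index 6
j=8: u_8=81/100 ∈ [25/32, 31/32) → index 7
j=9: u_9=91/100 ∈ [25/32, 31/32) → index 7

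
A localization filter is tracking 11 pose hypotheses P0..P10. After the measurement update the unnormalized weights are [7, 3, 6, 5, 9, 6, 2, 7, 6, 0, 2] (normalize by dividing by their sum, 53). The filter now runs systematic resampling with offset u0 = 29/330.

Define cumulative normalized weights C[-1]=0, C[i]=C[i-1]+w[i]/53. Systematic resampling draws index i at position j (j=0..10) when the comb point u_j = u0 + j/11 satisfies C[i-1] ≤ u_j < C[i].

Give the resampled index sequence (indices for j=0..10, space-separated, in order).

C = [7/53, 10/53, 16/53, 21/53, 30/53, 36/53, 38/53, 45/53, 51/53, 51/53, 1]
j=0: u_0=29/330 ∈ [0, 7/53) → index 0
j=1: u_1=59/330 ∈ [7/53, 10/53) → index 1
j=2: u_2=89/330 ∈ [10/53, 16/53) → index 2
j=3: u_3=119/330 ∈ [16/53, 21/53) → index 3
j=4: u_4=149/330 ∈ [21/53, 30/53) → index 4
j=5: u_5=179/330 ∈ [21/53, 30/53) → index 4
j=6: u_6=19/30 ∈ [30/53, 36/53) → index 5
j=7: u_7=239/330 ∈ [38/53, 45/53) → index 7
j=8: u_8=269/330 ∈ [38/53, 45/53) → index 7
j=9: u_9=299/330 ∈ [45/53, 51/53) → index 8
j=10: u_10=329/330 ∈ [51/53, 1) → index 10

0 1 2 3 4 4 5 7 7 8 10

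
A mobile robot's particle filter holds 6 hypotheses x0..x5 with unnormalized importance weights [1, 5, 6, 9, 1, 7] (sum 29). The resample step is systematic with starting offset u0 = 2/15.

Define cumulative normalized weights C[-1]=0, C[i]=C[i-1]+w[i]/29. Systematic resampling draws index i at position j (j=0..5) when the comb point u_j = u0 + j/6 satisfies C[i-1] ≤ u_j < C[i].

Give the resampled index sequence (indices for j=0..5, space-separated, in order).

C = [1/29, 6/29, 12/29, 21/29, 22/29, 1]
j=0: u_0=2/15 ∈ [1/29, 6/29) → index 1
j=1: u_1=3/10 ∈ [6/29, 12/29) → index 2
j=2: u_2=7/15 ∈ [12/29, 21/29) → index 3
j=3: u_3=19/30 ∈ [12/29, 21/29) → index 3
j=4: u_4=4/5 ∈ [22/29, 1) → index 5
j=5: u_5=29/30 ∈ [22/29, 1) → index 5

1 2 3 3 5 5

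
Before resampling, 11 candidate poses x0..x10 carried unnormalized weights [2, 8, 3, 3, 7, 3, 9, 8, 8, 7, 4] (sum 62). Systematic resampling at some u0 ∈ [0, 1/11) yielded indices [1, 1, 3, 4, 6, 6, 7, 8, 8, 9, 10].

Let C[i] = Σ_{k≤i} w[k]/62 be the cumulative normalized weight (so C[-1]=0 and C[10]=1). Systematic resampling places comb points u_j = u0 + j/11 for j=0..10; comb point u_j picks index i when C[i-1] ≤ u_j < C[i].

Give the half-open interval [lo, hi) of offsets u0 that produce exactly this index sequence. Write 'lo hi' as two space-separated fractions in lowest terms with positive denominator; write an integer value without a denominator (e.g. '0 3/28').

39/682 24/341

C = [1/31, 5/31, 13/62, 8/31, 23/62, 13/31, 35/62, 43/62, 51/62, 29/31, 1]
j=0 picked index 1: u0 ∈ [1/31, 5/31)
j=1 picked index 1: u0 ∈ [-20/341, 24/341)
j=2 picked index 3: u0 ∈ [19/682, 26/341)
j=3 picked index 4: u0 ∈ [-5/341, 67/682)
j=4 picked index 6: u0 ∈ [19/341, 137/682)
j=5 picked index 6: u0 ∈ [-12/341, 75/682)
j=6 picked index 7: u0 ∈ [13/682, 101/682)
j=7 picked index 8: u0 ∈ [39/682, 127/682)
j=8 picked index 8: u0 ∈ [-23/682, 65/682)
j=9 picked index 9: u0 ∈ [3/682, 40/341)
j=10 picked index 10: u0 ∈ [9/341, 1/11)
intersection: [39/682, 24/341)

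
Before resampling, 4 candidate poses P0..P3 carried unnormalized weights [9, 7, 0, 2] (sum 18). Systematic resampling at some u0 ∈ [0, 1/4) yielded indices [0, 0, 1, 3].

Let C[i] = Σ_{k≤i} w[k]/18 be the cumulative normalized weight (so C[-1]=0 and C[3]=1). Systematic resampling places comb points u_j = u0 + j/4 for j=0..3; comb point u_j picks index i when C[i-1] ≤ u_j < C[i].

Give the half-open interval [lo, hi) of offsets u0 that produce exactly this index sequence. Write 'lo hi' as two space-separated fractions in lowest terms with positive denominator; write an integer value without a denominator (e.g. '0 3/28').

5/36 1/4

C = [1/2, 8/9, 8/9, 1]
j=0 picked index 0: u0 ∈ [0, 1/2)
j=1 picked index 0: u0 ∈ [-1/4, 1/4)
j=2 picked index 1: u0 ∈ [0, 7/18)
j=3 picked index 3: u0 ∈ [5/36, 1/4)
intersection: [5/36, 1/4)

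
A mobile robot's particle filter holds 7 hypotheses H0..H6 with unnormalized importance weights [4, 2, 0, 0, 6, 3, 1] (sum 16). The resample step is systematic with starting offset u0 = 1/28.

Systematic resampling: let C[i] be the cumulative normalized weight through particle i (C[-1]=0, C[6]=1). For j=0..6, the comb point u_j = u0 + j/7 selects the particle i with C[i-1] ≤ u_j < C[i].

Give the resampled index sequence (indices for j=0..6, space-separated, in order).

C = [1/4, 3/8, 3/8, 3/8, 3/4, 15/16, 1]
j=0: u_0=1/28 ∈ [0, 1/4) → index 0
j=1: u_1=5/28 ∈ [0, 1/4) → index 0
j=2: u_2=9/28 ∈ [1/4, 3/8) → index 1
j=3: u_3=13/28 ∈ [3/8, 3/4) → index 4
j=4: u_4=17/28 ∈ [3/8, 3/4) → index 4
j=5: u_5=3/4 ∈ [3/4, 15/16) → index 5
j=6: u_6=25/28 ∈ [3/4, 15/16) → index 5

0 0 1 4 4 5 5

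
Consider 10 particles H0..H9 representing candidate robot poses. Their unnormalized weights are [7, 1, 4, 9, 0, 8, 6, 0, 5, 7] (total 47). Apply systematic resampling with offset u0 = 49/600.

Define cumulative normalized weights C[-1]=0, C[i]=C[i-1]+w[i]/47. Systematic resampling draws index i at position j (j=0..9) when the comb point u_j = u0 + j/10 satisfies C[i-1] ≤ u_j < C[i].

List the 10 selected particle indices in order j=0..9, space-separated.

C = [7/47, 8/47, 12/47, 21/47, 21/47, 29/47, 35/47, 35/47, 40/47, 1]
j=0: u_0=49/600 ∈ [0, 7/47) → index 0
j=1: u_1=109/600 ∈ [8/47, 12/47) → index 2
j=2: u_2=169/600 ∈ [12/47, 21/47) → index 3
j=3: u_3=229/600 ∈ [12/47, 21/47) → index 3
j=4: u_4=289/600 ∈ [21/47, 29/47) → index 5
j=5: u_5=349/600 ∈ [21/47, 29/47) → index 5
j=6: u_6=409/600 ∈ [29/47, 35/47) → index 6
j=7: u_7=469/600 ∈ [35/47, 40/47) → index 8
j=8: u_8=529/600 ∈ [40/47, 1) → index 9
j=9: u_9=589/600 ∈ [40/47, 1) → index 9

0 2 3 3 5 5 6 8 9 9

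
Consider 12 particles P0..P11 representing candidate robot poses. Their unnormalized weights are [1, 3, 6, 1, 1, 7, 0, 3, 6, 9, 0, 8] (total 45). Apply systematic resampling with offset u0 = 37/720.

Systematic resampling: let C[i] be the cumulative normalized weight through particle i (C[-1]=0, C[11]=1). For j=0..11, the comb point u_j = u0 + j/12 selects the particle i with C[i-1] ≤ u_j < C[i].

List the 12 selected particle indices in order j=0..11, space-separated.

C = [1/45, 4/45, 2/9, 11/45, 4/15, 19/45, 19/45, 22/45, 28/45, 37/45, 37/45, 1]
j=0: u_0=37/720 ∈ [1/45, 4/45) → index 1
j=1: u_1=97/720 ∈ [4/45, 2/9) → index 2
j=2: u_2=157/720 ∈ [4/45, 2/9) → index 2
j=3: u_3=217/720 ∈ [4/15, 19/45) → index 5
j=4: u_4=277/720 ∈ [4/15, 19/45) → index 5
j=5: u_5=337/720 ∈ [19/45, 22/45) → index 7
j=6: u_6=397/720 ∈ [22/45, 28/45) → index 8
j=7: u_7=457/720 ∈ [28/45, 37/45) → index 9
j=8: u_8=517/720 ∈ [28/45, 37/45) → index 9
j=9: u_9=577/720 ∈ [28/45, 37/45) → index 9
j=10: u_10=637/720 ∈ [37/45, 1) → index 11
j=11: u_11=697/720 ∈ [37/45, 1) → index 11

1 2 2 5 5 7 8 9 9 9 11 11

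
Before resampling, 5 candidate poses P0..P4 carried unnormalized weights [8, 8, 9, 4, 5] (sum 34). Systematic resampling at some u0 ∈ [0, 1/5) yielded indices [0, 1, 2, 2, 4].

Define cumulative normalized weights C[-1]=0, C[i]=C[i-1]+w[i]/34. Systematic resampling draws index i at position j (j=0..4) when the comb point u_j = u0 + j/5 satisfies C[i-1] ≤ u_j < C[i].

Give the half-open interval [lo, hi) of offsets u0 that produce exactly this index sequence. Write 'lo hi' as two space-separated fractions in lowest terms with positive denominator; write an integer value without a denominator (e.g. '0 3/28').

C = [4/17, 8/17, 25/34, 29/34, 1]
j=0 picked index 0: u0 ∈ [0, 4/17)
j=1 picked index 1: u0 ∈ [3/85, 23/85)
j=2 picked index 2: u0 ∈ [6/85, 57/170)
j=3 picked index 2: u0 ∈ [-11/85, 23/170)
j=4 picked index 4: u0 ∈ [9/170, 1/5)
intersection: [6/85, 23/170)

6/85 23/170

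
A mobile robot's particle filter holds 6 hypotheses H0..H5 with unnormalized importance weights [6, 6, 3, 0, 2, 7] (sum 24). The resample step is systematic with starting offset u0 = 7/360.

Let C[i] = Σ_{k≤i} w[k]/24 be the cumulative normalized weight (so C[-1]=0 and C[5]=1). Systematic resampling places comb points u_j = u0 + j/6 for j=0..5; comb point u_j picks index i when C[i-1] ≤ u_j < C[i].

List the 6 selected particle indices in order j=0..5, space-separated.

C = [1/4, 1/2, 5/8, 5/8, 17/24, 1]
j=0: u_0=7/360 ∈ [0, 1/4) → index 0
j=1: u_1=67/360 ∈ [0, 1/4) → index 0
j=2: u_2=127/360 ∈ [1/4, 1/2) → index 1
j=3: u_3=187/360 ∈ [1/2, 5/8) → index 2
j=4: u_4=247/360 ∈ [5/8, 17/24) → index 4
j=5: u_5=307/360 ∈ [17/24, 1) → index 5

0 0 1 2 4 5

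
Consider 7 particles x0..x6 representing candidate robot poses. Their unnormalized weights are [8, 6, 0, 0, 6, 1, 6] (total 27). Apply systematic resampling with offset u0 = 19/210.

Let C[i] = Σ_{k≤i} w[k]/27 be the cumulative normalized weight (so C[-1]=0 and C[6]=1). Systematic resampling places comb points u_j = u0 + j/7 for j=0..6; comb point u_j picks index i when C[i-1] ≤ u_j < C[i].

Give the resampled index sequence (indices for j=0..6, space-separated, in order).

0 0 1 4 4 6 6

C = [8/27, 14/27, 14/27, 14/27, 20/27, 7/9, 1]
j=0: u_0=19/210 ∈ [0, 8/27) → index 0
j=1: u_1=7/30 ∈ [0, 8/27) → index 0
j=2: u_2=79/210 ∈ [8/27, 14/27) → index 1
j=3: u_3=109/210 ∈ [14/27, 20/27) → index 4
j=4: u_4=139/210 ∈ [14/27, 20/27) → index 4
j=5: u_5=169/210 ∈ [7/9, 1) → index 6
j=6: u_6=199/210 ∈ [7/9, 1) → index 6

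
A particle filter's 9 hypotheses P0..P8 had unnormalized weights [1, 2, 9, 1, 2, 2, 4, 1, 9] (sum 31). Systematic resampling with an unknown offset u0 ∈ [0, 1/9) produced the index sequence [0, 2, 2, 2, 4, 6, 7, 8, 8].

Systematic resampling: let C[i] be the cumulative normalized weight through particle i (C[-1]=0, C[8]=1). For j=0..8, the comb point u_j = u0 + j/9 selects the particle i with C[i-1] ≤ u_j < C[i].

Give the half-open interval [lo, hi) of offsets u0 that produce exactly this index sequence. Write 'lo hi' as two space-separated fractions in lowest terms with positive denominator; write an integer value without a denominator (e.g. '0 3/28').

C = [1/31, 3/31, 12/31, 13/31, 15/31, 17/31, 21/31, 22/31, 1]
j=0 picked index 0: u0 ∈ [0, 1/31)
j=1 picked index 2: u0 ∈ [-4/279, 77/279)
j=2 picked index 2: u0 ∈ [-35/279, 46/279)
j=3 picked index 2: u0 ∈ [-22/93, 5/93)
j=4 picked index 4: u0 ∈ [-7/279, 11/279)
j=5 picked index 6: u0 ∈ [-2/279, 34/279)
j=6 picked index 7: u0 ∈ [1/93, 4/93)
j=7 picked index 8: u0 ∈ [-19/279, 2/9)
j=8 picked index 8: u0 ∈ [-50/279, 1/9)
intersection: [1/93, 1/31)

1/93 1/31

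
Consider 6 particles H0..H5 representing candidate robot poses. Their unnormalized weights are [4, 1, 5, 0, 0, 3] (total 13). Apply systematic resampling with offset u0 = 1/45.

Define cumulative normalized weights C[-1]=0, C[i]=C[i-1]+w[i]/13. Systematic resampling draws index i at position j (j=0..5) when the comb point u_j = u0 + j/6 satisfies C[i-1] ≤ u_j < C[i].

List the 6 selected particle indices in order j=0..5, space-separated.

C = [4/13, 5/13, 10/13, 10/13, 10/13, 1]
j=0: u_0=1/45 ∈ [0, 4/13) → index 0
j=1: u_1=17/90 ∈ [0, 4/13) → index 0
j=2: u_2=16/45 ∈ [4/13, 5/13) → index 1
j=3: u_3=47/90 ∈ [5/13, 10/13) → index 2
j=4: u_4=31/45 ∈ [5/13, 10/13) → index 2
j=5: u_5=77/90 ∈ [10/13, 1) → index 5

0 0 1 2 2 5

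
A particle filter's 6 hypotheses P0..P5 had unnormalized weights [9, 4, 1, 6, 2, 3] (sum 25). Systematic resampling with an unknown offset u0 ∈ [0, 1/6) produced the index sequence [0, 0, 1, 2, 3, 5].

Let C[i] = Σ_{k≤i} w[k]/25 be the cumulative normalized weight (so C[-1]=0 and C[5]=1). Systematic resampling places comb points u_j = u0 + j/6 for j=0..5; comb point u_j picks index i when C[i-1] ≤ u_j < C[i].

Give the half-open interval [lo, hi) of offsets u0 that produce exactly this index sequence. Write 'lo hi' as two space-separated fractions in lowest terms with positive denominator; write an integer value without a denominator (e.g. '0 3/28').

C = [9/25, 13/25, 14/25, 4/5, 22/25, 1]
j=0 picked index 0: u0 ∈ [0, 9/25)
j=1 picked index 0: u0 ∈ [-1/6, 29/150)
j=2 picked index 1: u0 ∈ [2/75, 14/75)
j=3 picked index 2: u0 ∈ [1/50, 3/50)
j=4 picked index 3: u0 ∈ [-8/75, 2/15)
j=5 picked index 5: u0 ∈ [7/150, 1/6)
intersection: [7/150, 3/50)

7/150 3/50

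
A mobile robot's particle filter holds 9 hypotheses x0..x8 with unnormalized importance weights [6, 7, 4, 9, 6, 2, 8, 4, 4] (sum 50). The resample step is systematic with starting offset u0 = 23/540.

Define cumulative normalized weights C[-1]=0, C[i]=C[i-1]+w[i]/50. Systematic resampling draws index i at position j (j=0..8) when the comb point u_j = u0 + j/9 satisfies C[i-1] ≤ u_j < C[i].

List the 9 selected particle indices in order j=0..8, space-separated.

C = [3/25, 13/50, 17/50, 13/25, 16/25, 17/25, 21/25, 23/25, 1]
j=0: u_0=23/540 ∈ [0, 3/25) → index 0
j=1: u_1=83/540 ∈ [3/25, 13/50) → index 1
j=2: u_2=143/540 ∈ [13/50, 17/50) → index 2
j=3: u_3=203/540 ∈ [17/50, 13/25) → index 3
j=4: u_4=263/540 ∈ [17/50, 13/25) → index 3
j=5: u_5=323/540 ∈ [13/25, 16/25) → index 4
j=6: u_6=383/540 ∈ [17/25, 21/25) → index 6
j=7: u_7=443/540 ∈ [17/25, 21/25) → index 6
j=8: u_8=503/540 ∈ [23/25, 1) → index 8

0 1 2 3 3 4 6 6 8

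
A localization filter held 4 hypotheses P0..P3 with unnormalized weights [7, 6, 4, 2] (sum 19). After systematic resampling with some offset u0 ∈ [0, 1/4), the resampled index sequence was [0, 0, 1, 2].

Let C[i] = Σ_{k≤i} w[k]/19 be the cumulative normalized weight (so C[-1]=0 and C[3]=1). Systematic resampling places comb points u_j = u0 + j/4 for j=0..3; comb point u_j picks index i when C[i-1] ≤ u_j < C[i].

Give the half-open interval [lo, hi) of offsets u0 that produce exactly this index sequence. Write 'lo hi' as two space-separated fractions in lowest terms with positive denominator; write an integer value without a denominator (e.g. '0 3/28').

C = [7/19, 13/19, 17/19, 1]
j=0 picked index 0: u0 ∈ [0, 7/19)
j=1 picked index 0: u0 ∈ [-1/4, 9/76)
j=2 picked index 1: u0 ∈ [-5/38, 7/38)
j=3 picked index 2: u0 ∈ [-5/76, 11/76)
intersection: [0, 9/76)

0 9/76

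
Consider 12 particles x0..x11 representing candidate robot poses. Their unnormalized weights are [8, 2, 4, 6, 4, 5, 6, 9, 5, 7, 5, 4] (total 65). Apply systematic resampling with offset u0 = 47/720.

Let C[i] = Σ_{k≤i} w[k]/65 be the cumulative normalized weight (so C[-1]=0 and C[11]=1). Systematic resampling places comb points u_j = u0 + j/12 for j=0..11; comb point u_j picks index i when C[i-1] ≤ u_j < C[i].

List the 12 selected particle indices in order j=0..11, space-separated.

0 1 3 4 5 6 7 7 8 9 10 11

C = [8/65, 2/13, 14/65, 4/13, 24/65, 29/65, 7/13, 44/65, 49/65, 56/65, 61/65, 1]
j=0: u_0=47/720 ∈ [0, 8/65) → index 0
j=1: u_1=107/720 ∈ [8/65, 2/13) → index 1
j=2: u_2=167/720 ∈ [14/65, 4/13) → index 3
j=3: u_3=227/720 ∈ [4/13, 24/65) → index 4
j=4: u_4=287/720 ∈ [24/65, 29/65) → index 5
j=5: u_5=347/720 ∈ [29/65, 7/13) → index 6
j=6: u_6=407/720 ∈ [7/13, 44/65) → index 7
j=7: u_7=467/720 ∈ [7/13, 44/65) → index 7
j=8: u_8=527/720 ∈ [44/65, 49/65) → index 8
j=9: u_9=587/720 ∈ [49/65, 56/65) → index 9
j=10: u_10=647/720 ∈ [56/65, 61/65) → index 10
j=11: u_11=707/720 ∈ [61/65, 1) → index 11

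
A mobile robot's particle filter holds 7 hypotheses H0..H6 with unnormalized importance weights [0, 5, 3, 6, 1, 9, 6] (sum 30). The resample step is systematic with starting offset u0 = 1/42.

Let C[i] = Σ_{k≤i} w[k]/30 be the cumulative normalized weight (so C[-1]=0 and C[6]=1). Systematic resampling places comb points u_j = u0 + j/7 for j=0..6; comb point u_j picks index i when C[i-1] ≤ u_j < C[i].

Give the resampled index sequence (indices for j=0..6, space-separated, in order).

1 2 3 3 5 5 6

C = [0, 1/6, 4/15, 7/15, 1/2, 4/5, 1]
j=0: u_0=1/42 ∈ [0, 1/6) → index 1
j=1: u_1=1/6 ∈ [1/6, 4/15) → index 2
j=2: u_2=13/42 ∈ [4/15, 7/15) → index 3
j=3: u_3=19/42 ∈ [4/15, 7/15) → index 3
j=4: u_4=25/42 ∈ [1/2, 4/5) → index 5
j=5: u_5=31/42 ∈ [1/2, 4/5) → index 5
j=6: u_6=37/42 ∈ [4/5, 1) → index 6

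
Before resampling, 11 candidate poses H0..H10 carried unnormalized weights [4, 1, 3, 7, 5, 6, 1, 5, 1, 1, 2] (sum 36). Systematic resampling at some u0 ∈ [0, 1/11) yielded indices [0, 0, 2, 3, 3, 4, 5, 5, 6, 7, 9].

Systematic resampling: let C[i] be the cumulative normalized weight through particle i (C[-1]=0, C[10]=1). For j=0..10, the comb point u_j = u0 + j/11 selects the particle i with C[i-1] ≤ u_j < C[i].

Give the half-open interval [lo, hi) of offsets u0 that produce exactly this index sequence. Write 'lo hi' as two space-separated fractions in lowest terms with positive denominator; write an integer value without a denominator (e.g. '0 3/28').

1/99 2/99

C = [1/9, 5/36, 2/9, 5/12, 5/9, 13/18, 3/4, 8/9, 11/12, 17/18, 1]
j=0 picked index 0: u0 ∈ [0, 1/9)
j=1 picked index 0: u0 ∈ [-1/11, 2/99)
j=2 picked index 2: u0 ∈ [-17/396, 4/99)
j=3 picked index 3: u0 ∈ [-5/99, 19/132)
j=4 picked index 3: u0 ∈ [-14/99, 7/132)
j=5 picked index 4: u0 ∈ [-5/132, 10/99)
j=6 picked index 5: u0 ∈ [1/99, 35/198)
j=7 picked index 5: u0 ∈ [-8/99, 17/198)
j=8 picked index 6: u0 ∈ [-1/198, 1/44)
j=9 picked index 7: u0 ∈ [-3/44, 7/99)
j=10 picked index 9: u0 ∈ [1/132, 7/198)
intersection: [1/99, 2/99)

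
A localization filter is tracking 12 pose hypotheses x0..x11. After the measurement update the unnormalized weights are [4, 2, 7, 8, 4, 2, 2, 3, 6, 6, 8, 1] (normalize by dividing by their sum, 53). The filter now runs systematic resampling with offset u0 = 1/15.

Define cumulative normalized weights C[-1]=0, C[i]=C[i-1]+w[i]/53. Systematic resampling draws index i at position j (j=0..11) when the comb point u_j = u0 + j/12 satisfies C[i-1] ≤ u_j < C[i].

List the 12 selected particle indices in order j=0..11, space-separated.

C = [4/53, 6/53, 13/53, 21/53, 25/53, 27/53, 29/53, 32/53, 38/53, 44/53, 52/53, 1]
j=0: u_0=1/15 ∈ [0, 4/53) → index 0
j=1: u_1=3/20 ∈ [6/53, 13/53) → index 2
j=2: u_2=7/30 ∈ [6/53, 13/53) → index 2
j=3: u_3=19/60 ∈ [13/53, 21/53) → index 3
j=4: u_4=2/5 ∈ [21/53, 25/53) → index 4
j=5: u_5=29/60 ∈ [25/53, 27/53) → index 5
j=6: u_6=17/30 ∈ [29/53, 32/53) → index 7
j=7: u_7=13/20 ∈ [32/53, 38/53) → index 8
j=8: u_8=11/15 ∈ [38/53, 44/53) → index 9
j=9: u_9=49/60 ∈ [38/53, 44/53) → index 9
j=10: u_10=9/10 ∈ [44/53, 52/53) → index 10
j=11: u_11=59/60 ∈ [52/53, 1) → index 11

0 2 2 3 4 5 7 8 9 9 10 11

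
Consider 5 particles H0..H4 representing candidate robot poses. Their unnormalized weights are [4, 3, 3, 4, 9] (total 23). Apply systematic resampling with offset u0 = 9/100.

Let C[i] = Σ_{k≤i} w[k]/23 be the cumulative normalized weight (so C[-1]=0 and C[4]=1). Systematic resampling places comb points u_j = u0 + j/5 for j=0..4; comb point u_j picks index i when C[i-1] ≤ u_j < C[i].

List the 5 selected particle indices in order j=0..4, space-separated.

C = [4/23, 7/23, 10/23, 14/23, 1]
j=0: u_0=9/100 ∈ [0, 4/23) → index 0
j=1: u_1=29/100 ∈ [4/23, 7/23) → index 1
j=2: u_2=49/100 ∈ [10/23, 14/23) → index 3
j=3: u_3=69/100 ∈ [14/23, 1) → index 4
j=4: u_4=89/100 ∈ [14/23, 1) → index 4

0 1 3 4 4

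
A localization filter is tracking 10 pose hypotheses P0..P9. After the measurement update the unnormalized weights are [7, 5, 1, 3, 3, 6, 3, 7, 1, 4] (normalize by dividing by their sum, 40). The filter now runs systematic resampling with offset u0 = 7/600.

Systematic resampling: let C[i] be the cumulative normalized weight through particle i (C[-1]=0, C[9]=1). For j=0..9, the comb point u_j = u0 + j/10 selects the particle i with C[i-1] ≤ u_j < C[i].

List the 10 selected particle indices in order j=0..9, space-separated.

C = [7/40, 3/10, 13/40, 2/5, 19/40, 5/8, 7/10, 7/8, 9/10, 1]
j=0: u_0=7/600 ∈ [0, 7/40) → index 0
j=1: u_1=67/600 ∈ [0, 7/40) → index 0
j=2: u_2=127/600 ∈ [7/40, 3/10) → index 1
j=3: u_3=187/600 ∈ [3/10, 13/40) → index 2
j=4: u_4=247/600 ∈ [2/5, 19/40) → index 4
j=5: u_5=307/600 ∈ [19/40, 5/8) → index 5
j=6: u_6=367/600 ∈ [19/40, 5/8) → index 5
j=7: u_7=427/600 ∈ [7/10, 7/8) → index 7
j=8: u_8=487/600 ∈ [7/10, 7/8) → index 7
j=9: u_9=547/600 ∈ [9/10, 1) → index 9

0 0 1 2 4 5 5 7 7 9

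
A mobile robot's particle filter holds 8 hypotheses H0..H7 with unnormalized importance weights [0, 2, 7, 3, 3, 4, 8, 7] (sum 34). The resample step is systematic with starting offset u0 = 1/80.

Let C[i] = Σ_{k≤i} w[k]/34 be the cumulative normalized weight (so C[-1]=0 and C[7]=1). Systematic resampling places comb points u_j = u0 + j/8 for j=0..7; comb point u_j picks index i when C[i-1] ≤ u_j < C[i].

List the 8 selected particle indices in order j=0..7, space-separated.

C = [0, 1/17, 9/34, 6/17, 15/34, 19/34, 27/34, 1]
j=0: u_0=1/80 ∈ [0, 1/17) → index 1
j=1: u_1=11/80 ∈ [1/17, 9/34) → index 2
j=2: u_2=21/80 ∈ [1/17, 9/34) → index 2
j=3: u_3=31/80 ∈ [6/17, 15/34) → index 4
j=4: u_4=41/80 ∈ [15/34, 19/34) → index 5
j=5: u_5=51/80 ∈ [19/34, 27/34) → index 6
j=6: u_6=61/80 ∈ [19/34, 27/34) → index 6
j=7: u_7=71/80 ∈ [27/34, 1) → index 7

1 2 2 4 5 6 6 7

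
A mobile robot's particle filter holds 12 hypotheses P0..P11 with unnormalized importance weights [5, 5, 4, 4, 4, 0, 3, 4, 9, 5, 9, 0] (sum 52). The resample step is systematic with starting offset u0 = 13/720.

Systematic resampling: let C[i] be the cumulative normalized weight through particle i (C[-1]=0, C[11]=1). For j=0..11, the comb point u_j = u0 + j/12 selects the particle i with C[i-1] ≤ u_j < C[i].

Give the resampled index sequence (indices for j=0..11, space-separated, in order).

0 1 1 2 4 6 7 8 8 9 10 10

C = [5/52, 5/26, 7/26, 9/26, 11/26, 11/26, 25/52, 29/52, 19/26, 43/52, 1, 1]
j=0: u_0=13/720 ∈ [0, 5/52) → index 0
j=1: u_1=73/720 ∈ [5/52, 5/26) → index 1
j=2: u_2=133/720 ∈ [5/52, 5/26) → index 1
j=3: u_3=193/720 ∈ [5/26, 7/26) → index 2
j=4: u_4=253/720 ∈ [9/26, 11/26) → index 4
j=5: u_5=313/720 ∈ [11/26, 25/52) → index 6
j=6: u_6=373/720 ∈ [25/52, 29/52) → index 7
j=7: u_7=433/720 ∈ [29/52, 19/26) → index 8
j=8: u_8=493/720 ∈ [29/52, 19/26) → index 8
j=9: u_9=553/720 ∈ [19/26, 43/52) → index 9
j=10: u_10=613/720 ∈ [43/52, 1) → index 10
j=11: u_11=673/720 ∈ [43/52, 1) → index 10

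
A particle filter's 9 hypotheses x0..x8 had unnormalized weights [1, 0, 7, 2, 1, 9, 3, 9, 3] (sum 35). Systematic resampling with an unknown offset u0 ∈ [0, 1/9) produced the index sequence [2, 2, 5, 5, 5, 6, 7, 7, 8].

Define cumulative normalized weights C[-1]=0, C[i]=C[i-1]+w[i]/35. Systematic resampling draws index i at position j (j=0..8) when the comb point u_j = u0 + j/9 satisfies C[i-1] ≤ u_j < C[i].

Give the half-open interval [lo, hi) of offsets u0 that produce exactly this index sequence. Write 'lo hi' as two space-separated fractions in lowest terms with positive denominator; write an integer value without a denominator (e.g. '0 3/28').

C = [1/35, 1/35, 8/35, 2/7, 11/35, 4/7, 23/35, 32/35, 1]
j=0 picked index 2: u0 ∈ [1/35, 8/35)
j=1 picked index 2: u0 ∈ [-26/315, 37/315)
j=2 picked index 5: u0 ∈ [29/315, 22/63)
j=3 picked index 5: u0 ∈ [-2/105, 5/21)
j=4 picked index 5: u0 ∈ [-41/315, 8/63)
j=5 picked index 6: u0 ∈ [1/63, 32/315)
j=6 picked index 7: u0 ∈ [-1/105, 26/105)
j=7 picked index 7: u0 ∈ [-38/315, 43/315)
j=8 picked index 8: u0 ∈ [8/315, 1/9)
intersection: [29/315, 32/315)

29/315 32/315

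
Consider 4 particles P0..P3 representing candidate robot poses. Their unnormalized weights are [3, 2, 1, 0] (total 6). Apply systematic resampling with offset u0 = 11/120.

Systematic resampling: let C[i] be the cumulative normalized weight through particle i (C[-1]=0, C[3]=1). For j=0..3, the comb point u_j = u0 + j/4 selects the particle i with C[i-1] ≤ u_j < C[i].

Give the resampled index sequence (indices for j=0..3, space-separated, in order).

0 0 1 2

C = [1/2, 5/6, 1, 1]
j=0: u_0=11/120 ∈ [0, 1/2) → index 0
j=1: u_1=41/120 ∈ [0, 1/2) → index 0
j=2: u_2=71/120 ∈ [1/2, 5/6) → index 1
j=3: u_3=101/120 ∈ [5/6, 1) → index 2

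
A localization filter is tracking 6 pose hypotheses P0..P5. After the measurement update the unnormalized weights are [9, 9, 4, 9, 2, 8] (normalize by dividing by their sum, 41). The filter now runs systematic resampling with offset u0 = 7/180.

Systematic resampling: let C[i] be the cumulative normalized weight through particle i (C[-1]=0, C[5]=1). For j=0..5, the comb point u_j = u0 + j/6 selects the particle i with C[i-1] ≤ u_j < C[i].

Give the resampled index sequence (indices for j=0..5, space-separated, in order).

C = [9/41, 18/41, 22/41, 31/41, 33/41, 1]
j=0: u_0=7/180 ∈ [0, 9/41) → index 0
j=1: u_1=37/180 ∈ [0, 9/41) → index 0
j=2: u_2=67/180 ∈ [9/41, 18/41) → index 1
j=3: u_3=97/180 ∈ [22/41, 31/41) → index 3
j=4: u_4=127/180 ∈ [22/41, 31/41) → index 3
j=5: u_5=157/180 ∈ [33/41, 1) → index 5

0 0 1 3 3 5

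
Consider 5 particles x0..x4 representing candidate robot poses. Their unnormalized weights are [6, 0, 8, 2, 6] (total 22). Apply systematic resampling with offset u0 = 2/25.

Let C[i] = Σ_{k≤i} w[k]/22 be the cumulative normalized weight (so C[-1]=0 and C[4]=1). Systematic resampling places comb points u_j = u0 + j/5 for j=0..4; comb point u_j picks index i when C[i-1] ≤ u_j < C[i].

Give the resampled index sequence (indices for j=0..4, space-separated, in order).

0 2 2 3 4

C = [3/11, 3/11, 7/11, 8/11, 1]
j=0: u_0=2/25 ∈ [0, 3/11) → index 0
j=1: u_1=7/25 ∈ [3/11, 7/11) → index 2
j=2: u_2=12/25 ∈ [3/11, 7/11) → index 2
j=3: u_3=17/25 ∈ [7/11, 8/11) → index 3
j=4: u_4=22/25 ∈ [8/11, 1) → index 4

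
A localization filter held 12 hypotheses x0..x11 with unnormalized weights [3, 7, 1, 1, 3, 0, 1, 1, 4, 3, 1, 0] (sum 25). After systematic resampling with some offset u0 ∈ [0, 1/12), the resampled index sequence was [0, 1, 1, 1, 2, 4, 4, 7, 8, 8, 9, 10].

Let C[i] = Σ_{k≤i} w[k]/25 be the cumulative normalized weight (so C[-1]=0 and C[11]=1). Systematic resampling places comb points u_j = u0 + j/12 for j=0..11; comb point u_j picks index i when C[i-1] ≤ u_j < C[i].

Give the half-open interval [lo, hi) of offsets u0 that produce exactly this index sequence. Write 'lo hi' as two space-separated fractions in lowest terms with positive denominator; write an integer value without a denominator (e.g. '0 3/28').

1/15 1/12

C = [3/25, 2/5, 11/25, 12/25, 3/5, 3/5, 16/25, 17/25, 21/25, 24/25, 1, 1]
j=0 picked index 0: u0 ∈ [0, 3/25)
j=1 picked index 1: u0 ∈ [11/300, 19/60)
j=2 picked index 1: u0 ∈ [-7/150, 7/30)
j=3 picked index 1: u0 ∈ [-13/100, 3/20)
j=4 picked index 2: u0 ∈ [1/15, 8/75)
j=5 picked index 4: u0 ∈ [19/300, 11/60)
j=6 picked index 4: u0 ∈ [-1/50, 1/10)
j=7 picked index 7: u0 ∈ [17/300, 29/300)
j=8 picked index 8: u0 ∈ [1/75, 13/75)
j=9 picked index 8: u0 ∈ [-7/100, 9/100)
j=10 picked index 9: u0 ∈ [1/150, 19/150)
j=11 picked index 10: u0 ∈ [13/300, 1/12)
intersection: [1/15, 1/12)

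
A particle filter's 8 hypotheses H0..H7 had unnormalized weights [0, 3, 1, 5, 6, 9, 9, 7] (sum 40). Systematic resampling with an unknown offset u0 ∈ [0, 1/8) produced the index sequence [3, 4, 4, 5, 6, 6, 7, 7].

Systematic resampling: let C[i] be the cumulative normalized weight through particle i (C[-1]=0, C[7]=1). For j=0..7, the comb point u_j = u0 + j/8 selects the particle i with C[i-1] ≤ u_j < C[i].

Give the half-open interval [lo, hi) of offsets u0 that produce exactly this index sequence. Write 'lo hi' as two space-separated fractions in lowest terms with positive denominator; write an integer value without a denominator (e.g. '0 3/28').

1/10 1/8

C = [0, 3/40, 1/10, 9/40, 3/8, 3/5, 33/40, 1]
j=0 picked index 3: u0 ∈ [1/10, 9/40)
j=1 picked index 4: u0 ∈ [1/10, 1/4)
j=2 picked index 4: u0 ∈ [-1/40, 1/8)
j=3 picked index 5: u0 ∈ [0, 9/40)
j=4 picked index 6: u0 ∈ [1/10, 13/40)
j=5 picked index 6: u0 ∈ [-1/40, 1/5)
j=6 picked index 7: u0 ∈ [3/40, 1/4)
j=7 picked index 7: u0 ∈ [-1/20, 1/8)
intersection: [1/10, 1/8)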